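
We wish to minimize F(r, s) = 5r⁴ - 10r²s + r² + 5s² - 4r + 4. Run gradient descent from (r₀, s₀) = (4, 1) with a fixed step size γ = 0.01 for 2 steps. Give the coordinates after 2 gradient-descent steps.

(92.0844928, 8.71416)

∇F = (20r³ - 20rs + 2r - 4, -10r² + 10s)
Step 1: at (4, 1), ∇F = (1204, -150) → (4, 1) − 0.01·(1204, -150) = (-8.04, 2.5)
Step 2: at (-8.04, 2.5), ∇F = (-10012.44928, -621.416) → (-8.04, 2.5) − 0.01·(-10012.44928, -621.416) = (92.0844928, 8.71416)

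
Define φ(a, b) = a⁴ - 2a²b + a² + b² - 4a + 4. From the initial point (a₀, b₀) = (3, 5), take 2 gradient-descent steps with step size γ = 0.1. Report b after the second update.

5.44

∇φ = (4a³ - 4ab + 2a - 4, -2a² + 2b)
(a₁, b₁) = (3, 5) − 0.1·(50, -8) = (-2, 5.8)
(a₂, b₂) = (-2, 5.8) − 0.1·(6.4, 3.6) = (-2.64, 5.44)
b = 5.44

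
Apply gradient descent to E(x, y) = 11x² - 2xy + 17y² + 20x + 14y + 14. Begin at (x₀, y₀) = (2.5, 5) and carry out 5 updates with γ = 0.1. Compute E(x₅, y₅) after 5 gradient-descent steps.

∇E = (22x - 2y + 20, -2x + 34y + 14)
(x₁, y₁) = (2.5, 5) − 0.1·(65, 179) = (-4, -12.9)
(x₂, y₂) = (-4, -12.9) − 0.1·(-42.2, -416.6) = (0.22, 28.76)
(x₃, y₃) = (0.22, 28.76) − 0.1·(-32.68, 991.4) = (3.488, -70.38)
(x₄, y₄) = (3.488, -70.38) − 0.1·(237.496, -2385.896) = (-20.2616, 168.2096)
(x₅, y₅) = (-20.2616, 168.2096) − 0.1·(-762.1744, 5773.6496) = (55.95584, -409.15536)
E(55.95584, -409.15536) = 2921573.6682941696

2921573.6682941696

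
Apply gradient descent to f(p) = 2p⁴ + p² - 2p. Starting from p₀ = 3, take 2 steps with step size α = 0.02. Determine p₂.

-0.86496

f′(p) = 8p³ + 2p - 2
Step 1: f′(3) = 220; p₁ = 3 − 0.02·220 = -1.4
Step 2: f′(-1.4) = -26.752; p₂ = -1.4 − 0.02·(-26.752) = -0.86496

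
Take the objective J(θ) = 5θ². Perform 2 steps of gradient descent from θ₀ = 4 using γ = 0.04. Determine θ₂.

1.44

J′(θ) = 10θ
Step 1: J′(4) = 40; θ₁ = 4 − 0.04·40 = 2.4
Step 2: J′(2.4) = 24; θ₂ = 2.4 − 0.04·24 = 1.44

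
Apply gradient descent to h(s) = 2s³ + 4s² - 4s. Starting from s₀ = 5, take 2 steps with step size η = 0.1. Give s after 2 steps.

-113.296

h′(s) = 6s² + 8s - 4
s₁ = 5 − 0.1·186 = -13.6
s₂ = -13.6 − 0.1·996.96 = -113.296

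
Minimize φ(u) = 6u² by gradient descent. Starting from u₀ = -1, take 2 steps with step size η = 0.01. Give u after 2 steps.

-0.7744

φ′(u) = 12u
u₁ = -1 − 0.01·(-12) = -0.88
u₂ = -0.88 − 0.01·(-10.56) = -0.7744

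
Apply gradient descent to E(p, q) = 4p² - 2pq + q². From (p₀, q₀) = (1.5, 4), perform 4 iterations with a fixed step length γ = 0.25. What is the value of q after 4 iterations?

∇E = (8p - 2q, -2p + 2q)
Step 1: at (1.5, 4), ∇E = (4, 5) → (1.5, 4) − 0.25·(4, 5) = (0.5, 2.75)
Step 2: at (0.5, 2.75), ∇E = (-1.5, 4.5) → (0.5, 2.75) − 0.25·(-1.5, 4.5) = (0.875, 1.625)
Step 3: at (0.875, 1.625), ∇E = (3.75, 1.5) → (0.875, 1.625) − 0.25·(3.75, 1.5) = (-0.0625, 1.25)
Step 4: at (-0.0625, 1.25), ∇E = (-3, 2.625) → (-0.0625, 1.25) − 0.25·(-3, 2.625) = (0.6875, 0.59375)
q = 0.59375

0.59375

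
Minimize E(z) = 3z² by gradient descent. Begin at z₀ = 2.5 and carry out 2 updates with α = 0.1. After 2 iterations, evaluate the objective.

0.48

E′(z) = 6z
Step 1: E′(2.5) = 15; z₁ = 2.5 − 0.1·15 = 1
Step 2: E′(1) = 6; z₂ = 1 − 0.1·6 = 0.4
E(0.4) = 0.48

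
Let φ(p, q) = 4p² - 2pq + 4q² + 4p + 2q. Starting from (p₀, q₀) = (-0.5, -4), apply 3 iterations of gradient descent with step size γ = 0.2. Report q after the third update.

1.464

∇φ = (8p - 2q + 4, -2p + 8q + 2)
(p₁, q₁) = (-0.5, -4) − 0.2·(8, -29) = (-2.1, 1.8)
(p₂, q₂) = (-2.1, 1.8) − 0.2·(-16.4, 20.6) = (1.18, -2.32)
(p₃, q₃) = (1.18, -2.32) − 0.2·(18.08, -18.92) = (-2.436, 1.464)
q = 1.464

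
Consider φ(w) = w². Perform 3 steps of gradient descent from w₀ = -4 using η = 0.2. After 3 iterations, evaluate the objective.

0.746496

φ′(w) = 2w
w₁ = -4 − 0.2·(-8) = -2.4
w₂ = -2.4 − 0.2·(-4.8) = -1.44
w₃ = -1.44 − 0.2·(-2.88) = -0.864
φ(-0.864) = 0.746496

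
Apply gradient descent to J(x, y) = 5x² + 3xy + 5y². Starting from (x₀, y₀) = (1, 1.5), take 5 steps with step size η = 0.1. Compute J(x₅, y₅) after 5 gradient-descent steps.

0.000122526675

∇J = (10x + 3y, 3x + 10y)
Step 1: at (1, 1.5), ∇J = (14.5, 18) → (1, 1.5) − 0.1·(14.5, 18) = (-0.45, -0.3)
Step 2: at (-0.45, -0.3), ∇J = (-5.4, -4.35) → (-0.45, -0.3) − 0.1·(-5.4, -4.35) = (0.09, 0.135)
Step 3: at (0.09, 0.135), ∇J = (1.305, 1.62) → (0.09, 0.135) − 0.1·(1.305, 1.62) = (-0.0405, -0.027)
Step 4: at (-0.0405, -0.027), ∇J = (-0.486, -0.3915) → (-0.0405, -0.027) − 0.1·(-0.486, -0.3915) = (0.0081, 0.01215)
Step 5: at (0.0081, 0.01215), ∇J = (0.11745, 0.1458) → (0.0081, 0.01215) − 0.1·(0.11745, 0.1458) = (-0.003645, -0.00243)
J(-0.003645, -0.00243) = 0.000122526675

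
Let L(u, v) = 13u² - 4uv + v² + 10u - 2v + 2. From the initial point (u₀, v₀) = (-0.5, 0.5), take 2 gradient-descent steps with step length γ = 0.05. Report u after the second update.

-0.335

∇L = (26u - 4v + 10, -4u + 2v - 2)
(u₁, v₁) = (-0.5, 0.5) − 0.05·(-5, 1) = (-0.25, 0.45)
(u₂, v₂) = (-0.25, 0.45) − 0.05·(1.7, -0.1) = (-0.335, 0.455)
u = -0.335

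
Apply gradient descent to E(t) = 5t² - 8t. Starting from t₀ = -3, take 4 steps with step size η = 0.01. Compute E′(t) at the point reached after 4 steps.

E′(t) = 10t - 8
t₁ = -3 − 0.01·(-38) = -2.62
t₂ = -2.62 − 0.01·(-34.2) = -2.278
t₃ = -2.278 − 0.01·(-30.78) = -1.9702
t₄ = -1.9702 − 0.01·(-27.702) = -1.69318
E′(t) at (-1.69318) = -24.9318

-24.9318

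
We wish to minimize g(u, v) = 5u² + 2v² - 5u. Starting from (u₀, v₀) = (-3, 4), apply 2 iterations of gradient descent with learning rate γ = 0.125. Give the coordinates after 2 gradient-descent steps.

∇g = (10u - 5, 4v)
Step 1: at (-3, 4), ∇g = (-35, 16) → (-3, 4) − 0.125·(-35, 16) = (1.375, 2)
Step 2: at (1.375, 2), ∇g = (8.75, 8) → (1.375, 2) − 0.125·(8.75, 8) = (0.28125, 1)

(0.28125, 1)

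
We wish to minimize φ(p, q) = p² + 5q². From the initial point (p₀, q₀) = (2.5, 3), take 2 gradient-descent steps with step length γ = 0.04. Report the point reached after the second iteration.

(2.116, 1.08)

∇φ = (2p, 10q)
(p₁, q₁) = (2.5, 3) − 0.04·(5, 30) = (2.3, 1.8)
(p₂, q₂) = (2.3, 1.8) − 0.04·(4.6, 18) = (2.116, 1.08)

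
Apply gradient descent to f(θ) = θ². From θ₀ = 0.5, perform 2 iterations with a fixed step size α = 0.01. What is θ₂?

0.4802

f′(θ) = 2θ
Step 1: f′(0.5) = 1; θ₁ = 0.5 − 0.01·1 = 0.49
Step 2: f′(0.49) = 0.98; θ₂ = 0.49 − 0.01·0.98 = 0.4802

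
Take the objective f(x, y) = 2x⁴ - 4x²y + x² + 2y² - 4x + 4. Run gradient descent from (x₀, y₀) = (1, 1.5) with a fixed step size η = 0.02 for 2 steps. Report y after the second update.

∇f = (8x³ - 8xy + 2x - 4, -4x² + 4y)
(x₁, y₁) = (1, 1.5) − 0.02·(-6, 2) = (1.12, 1.46)
(x₂, y₂) = (1.12, 1.46) − 0.02·(-3.602176, 0.8224) = (1.19204352, 1.443552)
y = 1.443552

1.443552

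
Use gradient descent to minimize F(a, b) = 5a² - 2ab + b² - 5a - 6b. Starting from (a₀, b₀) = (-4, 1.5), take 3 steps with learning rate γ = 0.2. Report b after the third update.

∇F = (10a - 2b - 5, -2a + 2b - 6)
Step 1: at (-4, 1.5), ∇F = (-48, 5) → (-4, 1.5) − 0.2·(-48, 5) = (5.6, 0.5)
Step 2: at (5.6, 0.5), ∇F = (50, -16.2) → (5.6, 0.5) − 0.2·(50, -16.2) = (-4.4, 3.74)
Step 3: at (-4.4, 3.74), ∇F = (-56.48, 10.28) → (-4.4, 3.74) − 0.2·(-56.48, 10.28) = (6.896, 1.684)
b = 1.684

1.684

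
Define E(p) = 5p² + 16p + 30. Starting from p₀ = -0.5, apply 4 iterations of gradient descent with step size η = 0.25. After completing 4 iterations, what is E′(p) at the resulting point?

55.6875

E′(p) = 10p + 16
p₁ = -0.5 − 0.25·11 = -3.25
p₂ = -3.25 − 0.25·(-16.5) = 0.875
p₃ = 0.875 − 0.25·24.75 = -5.3125
p₄ = -5.3125 − 0.25·(-37.125) = 3.96875
E′(p) at (3.96875) = 55.6875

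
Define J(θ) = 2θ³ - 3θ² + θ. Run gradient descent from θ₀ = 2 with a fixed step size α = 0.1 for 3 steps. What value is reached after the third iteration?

0.7453544

J′(θ) = 6θ² - 6θ + 1
θ₁ = 2 − 0.1·13 = 0.7
θ₂ = 0.7 − 0.1·(-0.26) = 0.726
θ₃ = 0.726 − 0.1·(-0.193544) = 0.7453544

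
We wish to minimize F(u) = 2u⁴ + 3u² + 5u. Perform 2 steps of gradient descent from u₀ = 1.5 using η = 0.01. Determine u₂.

0.87099768

F′(u) = 8u³ + 6u + 5
Step 1: F′(1.5) = 41; u₁ = 1.5 − 0.01·41 = 1.09
Step 2: F′(1.09) = 21.900232; u₂ = 1.09 − 0.01·21.900232 = 0.87099768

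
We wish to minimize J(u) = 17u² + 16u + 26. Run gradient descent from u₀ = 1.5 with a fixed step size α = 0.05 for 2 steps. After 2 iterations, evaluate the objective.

38.085425

J′(u) = 34u + 16
u₁ = 1.5 − 0.05·67 = -1.85
u₂ = -1.85 − 0.05·(-46.9) = 0.495
J(0.495) = 38.085425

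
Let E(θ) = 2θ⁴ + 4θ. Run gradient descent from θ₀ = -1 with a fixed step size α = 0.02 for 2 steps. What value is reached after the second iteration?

-0.87540992

E′(θ) = 8θ³ + 4
θ₁ = -1 − 0.02·(-4) = -0.92
θ₂ = -0.92 − 0.02·(-2.229504) = -0.87540992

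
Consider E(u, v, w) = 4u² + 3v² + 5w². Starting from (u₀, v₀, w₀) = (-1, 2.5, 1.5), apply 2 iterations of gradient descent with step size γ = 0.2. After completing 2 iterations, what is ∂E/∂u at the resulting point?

∇E = (8u, 6v, 10w)
Step 1: at (-1, 2.5, 1.5), ∇E = (-8, 15, 15) → (-1, 2.5, 1.5) − 0.2·(-8, 15, 15) = (0.6, -0.5, -1.5)
Step 2: at (0.6, -0.5, -1.5), ∇E = (4.8, -3, -15) → (0.6, -0.5, -1.5) − 0.2·(4.8, -3, -15) = (-0.36, 0.1, 1.5)
∂E/∂u at (-0.36, 0.1, 1.5) = -2.88

-2.88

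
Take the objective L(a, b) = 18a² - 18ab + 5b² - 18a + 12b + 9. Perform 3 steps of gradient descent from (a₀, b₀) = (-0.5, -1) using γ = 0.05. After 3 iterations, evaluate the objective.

∇L = (36a - 18b - 18, -18a + 10b + 12)
Step 1: at (-0.5, -1), ∇L = (-18, 11) → (-0.5, -1) − 0.05·(-18, 11) = (0.4, -1.55)
Step 2: at (0.4, -1.55), ∇L = (24.3, -10.7) → (0.4, -1.55) − 0.05·(24.3, -10.7) = (-0.815, -1.015)
Step 3: at (-0.815, -1.015), ∇L = (-29.07, 16.52) → (-0.815, -1.015) − 0.05·(-29.07, 16.52) = (0.6385, -1.841)
L(0.6385, -1.841) = 20.8582985

20.8582985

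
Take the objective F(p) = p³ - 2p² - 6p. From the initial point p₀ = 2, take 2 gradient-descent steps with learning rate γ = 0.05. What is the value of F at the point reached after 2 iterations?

-12.212529123375

F′(p) = 3p² - 4p - 6
p₁ = 2 − 0.05·(-2) = 2.1
p₂ = 2.1 − 0.05·(-1.17) = 2.1585
F(2.1585) = -12.212529123375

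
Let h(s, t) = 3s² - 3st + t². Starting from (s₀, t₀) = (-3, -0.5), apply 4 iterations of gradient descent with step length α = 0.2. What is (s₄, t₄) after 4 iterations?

(-0.7872, -1.0944)

∇h = (6s - 3t, -3s + 2t)
(s₁, t₁) = (-3, -0.5) − 0.2·(-16.5, 8) = (0.3, -2.1)
(s₂, t₂) = (0.3, -2.1) − 0.2·(8.1, -5.1) = (-1.32, -1.08)
(s₃, t₃) = (-1.32, -1.08) − 0.2·(-4.68, 1.8) = (-0.384, -1.44)
(s₄, t₄) = (-0.384, -1.44) − 0.2·(2.016, -1.728) = (-0.7872, -1.0944)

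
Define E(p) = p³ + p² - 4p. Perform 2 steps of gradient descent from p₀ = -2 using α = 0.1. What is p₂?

E′(p) = 3p² + 2p - 4
p₁ = -2 − 0.1·4 = -2.4
p₂ = -2.4 − 0.1·8.48 = -3.248

-3.248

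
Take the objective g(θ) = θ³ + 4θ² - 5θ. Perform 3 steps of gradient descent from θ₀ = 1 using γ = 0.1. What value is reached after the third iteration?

g′(θ) = 3θ² + 8θ - 5
Step 1: g′(1) = 6; θ₁ = 1 − 0.1·6 = 0.4
Step 2: g′(0.4) = -1.32; θ₂ = 0.4 − 0.1·(-1.32) = 0.532
Step 3: g′(0.532) = 0.105072; θ₃ = 0.532 − 0.1·0.105072 = 0.5214928

0.5214928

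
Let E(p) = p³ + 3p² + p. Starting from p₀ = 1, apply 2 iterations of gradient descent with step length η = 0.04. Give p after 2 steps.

0.3728

E′(p) = 3p² + 6p + 1
Step 1: E′(1) = 10; p₁ = 1 − 0.04·10 = 0.6
Step 2: E′(0.6) = 5.68; p₂ = 0.6 − 0.04·5.68 = 0.3728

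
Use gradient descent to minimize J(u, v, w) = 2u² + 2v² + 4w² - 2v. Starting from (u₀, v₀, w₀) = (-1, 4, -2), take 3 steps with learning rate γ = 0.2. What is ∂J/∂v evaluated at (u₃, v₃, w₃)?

0.112

∇J = (4u, 4v - 2, 8w)
(u₁, v₁, w₁) = (-1, 4, -2) − 0.2·(-4, 14, -16) = (-0.2, 1.2, 1.2)
(u₂, v₂, w₂) = (-0.2, 1.2, 1.2) − 0.2·(-0.8, 2.8, 9.6) = (-0.04, 0.64, -0.72)
(u₃, v₃, w₃) = (-0.04, 0.64, -0.72) − 0.2·(-0.16, 0.56, -5.76) = (-0.008, 0.528, 0.432)
∂J/∂v at (-0.008, 0.528, 0.432) = 0.112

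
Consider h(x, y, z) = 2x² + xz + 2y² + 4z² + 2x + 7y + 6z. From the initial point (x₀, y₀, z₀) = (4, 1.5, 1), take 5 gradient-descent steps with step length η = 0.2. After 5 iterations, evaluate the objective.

-8.2016391168

∇h = (4x + z + 2, 4y + 7, x + 8z + 6)
(x₁, y₁, z₁) = (4, 1.5, 1) − 0.2·(19, 13, 18) = (0.2, -1.1, -2.6)
(x₂, y₂, z₂) = (0.2, -1.1, -2.6) − 0.2·(0.2, 2.6, -14.6) = (0.16, -1.62, 0.32)
(x₃, y₃, z₃) = (0.16, -1.62, 0.32) − 0.2·(2.96, 0.52, 8.72) = (-0.432, -1.724, -1.424)
(x₄, y₄, z₄) = (-0.432, -1.724, -1.424) − 0.2·(-1.152, 0.104, -5.824) = (-0.2016, -1.7448, -0.2592)
(x₅, y₅, z₅) = (-0.2016, -1.7448, -0.2592) − 0.2·(0.9344, 0.0208, 3.7248) = (-0.38848, -1.74896, -1.00416)
h(-0.38848, -1.74896, -1.00416) = -8.2016391168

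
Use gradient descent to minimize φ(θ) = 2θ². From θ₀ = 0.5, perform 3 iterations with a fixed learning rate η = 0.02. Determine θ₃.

φ′(θ) = 4θ
Step 1: φ′(0.5) = 2; θ₁ = 0.5 − 0.02·2 = 0.46
Step 2: φ′(0.46) = 1.84; θ₂ = 0.46 − 0.02·1.84 = 0.4232
Step 3: φ′(0.4232) = 1.6928; θ₃ = 0.4232 − 0.02·1.6928 = 0.389344

0.389344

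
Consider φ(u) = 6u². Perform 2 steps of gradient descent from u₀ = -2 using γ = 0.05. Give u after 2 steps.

-0.32

φ′(u) = 12u
Step 1: φ′(-2) = -24; u₁ = -2 − 0.05·(-24) = -0.8
Step 2: φ′(-0.8) = -9.6; u₂ = -0.8 − 0.05·(-9.6) = -0.32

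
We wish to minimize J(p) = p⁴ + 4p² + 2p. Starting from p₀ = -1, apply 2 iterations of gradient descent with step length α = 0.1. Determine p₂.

-0.2

J′(p) = 4p³ + 8p + 2
Step 1: J′(-1) = -10; p₁ = -1 − 0.1·(-10) = 0
Step 2: J′(0) = 2; p₂ = 0 − 0.1·2 = -0.2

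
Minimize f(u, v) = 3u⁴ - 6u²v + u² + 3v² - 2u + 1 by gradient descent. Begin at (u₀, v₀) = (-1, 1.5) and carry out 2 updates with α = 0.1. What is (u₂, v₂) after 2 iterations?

∇f = (12u³ - 12uv + 2u - 2, -6u² + 6v)
(u₁, v₁) = (-1, 1.5) − 0.1·(2, 3) = (-1.2, 1.2)
(u₂, v₂) = (-1.2, 1.2) − 0.1·(-7.856, -1.44) = (-0.4144, 1.344)

(-0.4144, 1.344)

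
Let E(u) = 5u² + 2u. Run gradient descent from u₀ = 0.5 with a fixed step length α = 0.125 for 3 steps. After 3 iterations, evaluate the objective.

-0.19940185546875

E′(u) = 10u + 2
Step 1: E′(0.5) = 7; u₁ = 0.5 − 0.125·7 = -0.375
Step 2: E′(-0.375) = -1.75; u₂ = -0.375 − 0.125·(-1.75) = -0.15625
Step 3: E′(-0.15625) = 0.4375; u₃ = -0.15625 − 0.125·0.4375 = -0.2109375
E(-0.2109375) = -0.19940185546875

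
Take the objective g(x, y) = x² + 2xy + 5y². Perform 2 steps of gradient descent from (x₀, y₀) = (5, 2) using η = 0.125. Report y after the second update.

∇g = (2x + 2y, 2x + 10y)
Step 1: at (5, 2), ∇g = (14, 30) → (5, 2) − 0.125·(14, 30) = (3.25, -1.75)
Step 2: at (3.25, -1.75), ∇g = (3, -11) → (3.25, -1.75) − 0.125·(3, -11) = (2.875, -0.375)
y = -0.375

-0.375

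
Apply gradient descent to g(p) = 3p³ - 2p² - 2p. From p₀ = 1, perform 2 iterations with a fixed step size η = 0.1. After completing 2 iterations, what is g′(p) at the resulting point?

g′(p) = 9p² - 4p - 2
Step 1: g′(1) = 3; p₁ = 1 − 0.1·3 = 0.7
Step 2: g′(0.7) = -0.39; p₂ = 0.7 − 0.1·(-0.39) = 0.739
g′(p) at (0.739) = -0.040911

-0.040911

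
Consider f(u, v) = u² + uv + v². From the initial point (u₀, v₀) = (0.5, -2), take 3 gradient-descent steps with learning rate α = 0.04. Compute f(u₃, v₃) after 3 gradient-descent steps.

∇f = (2u + v, u + 2v)
Step 1: at (0.5, -2), ∇f = (-1, -3.5) → (0.5, -2) − 0.04·(-1, -3.5) = (0.54, -1.86)
Step 2: at (0.54, -1.86), ∇f = (-0.78, -3.18) → (0.54, -1.86) − 0.04·(-0.78, -3.18) = (0.5712, -1.7328)
Step 3: at (0.5712, -1.7328), ∇f = (-0.5904, -2.8944) → (0.5712, -1.7328) − 0.04·(-0.5904, -2.8944) = (0.594816, -1.617024)
f(0.594816, -1.617024) = 2.006740942848

2.006740942848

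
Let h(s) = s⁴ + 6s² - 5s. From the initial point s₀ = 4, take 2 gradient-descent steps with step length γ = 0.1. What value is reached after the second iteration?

6955.2716

h′(s) = 4s³ + 12s - 5
Step 1: h′(4) = 299; s₁ = 4 − 0.1·299 = -25.9
Step 2: h′(-25.9) = -69811.716; s₂ = -25.9 − 0.1·(-69811.716) = 6955.2716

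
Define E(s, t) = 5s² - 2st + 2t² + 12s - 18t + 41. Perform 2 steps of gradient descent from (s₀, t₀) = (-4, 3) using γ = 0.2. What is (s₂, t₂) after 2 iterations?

∇E = (10s - 2t + 12, -2s + 4t - 18)
Step 1: at (-4, 3), ∇E = (-34, 2) → (-4, 3) − 0.2·(-34, 2) = (2.8, 2.6)
Step 2: at (2.8, 2.6), ∇E = (34.8, -13.2) → (2.8, 2.6) − 0.2·(34.8, -13.2) = (-4.16, 5.24)

(-4.16, 5.24)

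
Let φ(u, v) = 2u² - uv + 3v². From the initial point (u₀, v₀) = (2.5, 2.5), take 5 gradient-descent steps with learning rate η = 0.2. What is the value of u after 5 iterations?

∇φ = (4u - v, -u + 6v)
Step 1: at (2.5, 2.5), ∇φ = (7.5, 12.5) → (2.5, 2.5) − 0.2·(7.5, 12.5) = (1, 0)
Step 2: at (1, 0), ∇φ = (4, -1) → (1, 0) − 0.2·(4, -1) = (0.2, 0.2)
Step 3: at (0.2, 0.2), ∇φ = (0.6, 1) → (0.2, 0.2) − 0.2·(0.6, 1) = (0.08, 0)
Step 4: at (0.08, 0), ∇φ = (0.32, -0.08) → (0.08, 0) − 0.2·(0.32, -0.08) = (0.016, 0.016)
Step 5: at (0.016, 0.016), ∇φ = (0.048, 0.08) → (0.016, 0.016) − 0.2·(0.048, 0.08) = (0.0064, 0)
u = 0.0064

0.0064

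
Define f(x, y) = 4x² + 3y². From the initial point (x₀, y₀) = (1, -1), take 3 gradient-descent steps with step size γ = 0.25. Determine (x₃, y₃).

(-1, 0.125)

∇f = (8x, 6y)
Step 1: at (1, -1), ∇f = (8, -6) → (1, -1) − 0.25·(8, -6) = (-1, 0.5)
Step 2: at (-1, 0.5), ∇f = (-8, 3) → (-1, 0.5) − 0.25·(-8, 3) = (1, -0.25)
Step 3: at (1, -0.25), ∇f = (8, -1.5) → (1, -0.25) − 0.25·(8, -1.5) = (-1, 0.125)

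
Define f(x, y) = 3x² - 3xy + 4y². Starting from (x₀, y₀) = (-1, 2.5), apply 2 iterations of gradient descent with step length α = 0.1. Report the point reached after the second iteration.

∇f = (6x - 3y, -3x + 8y)
(x₁, y₁) = (-1, 2.5) − 0.1·(-13.5, 23) = (0.35, 0.2)
(x₂, y₂) = (0.35, 0.2) − 0.1·(1.5, 0.55) = (0.2, 0.145)

(0.2, 0.145)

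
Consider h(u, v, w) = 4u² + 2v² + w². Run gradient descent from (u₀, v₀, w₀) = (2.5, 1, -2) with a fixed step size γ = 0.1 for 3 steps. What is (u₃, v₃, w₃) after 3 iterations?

(0.02, 0.216, -1.024)

∇h = (8u, 4v, 2w)
(u₁, v₁, w₁) = (2.5, 1, -2) − 0.1·(20, 4, -4) = (0.5, 0.6, -1.6)
(u₂, v₂, w₂) = (0.5, 0.6, -1.6) − 0.1·(4, 2.4, -3.2) = (0.1, 0.36, -1.28)
(u₃, v₃, w₃) = (0.1, 0.36, -1.28) − 0.1·(0.8, 1.44, -2.56) = (0.02, 0.216, -1.024)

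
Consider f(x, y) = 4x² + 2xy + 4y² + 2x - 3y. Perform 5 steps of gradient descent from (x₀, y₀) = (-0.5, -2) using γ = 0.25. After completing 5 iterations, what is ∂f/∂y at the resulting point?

∇f = (8x + 2y + 2, 2x + 8y - 3)
(x₁, y₁) = (-0.5, -2) − 0.25·(-6, -20) = (1, 3)
(x₂, y₂) = (1, 3) − 0.25·(16, 23) = (-3, -2.75)
(x₃, y₃) = (-3, -2.75) − 0.25·(-27.5, -31) = (3.875, 5)
(x₄, y₄) = (3.875, 5) − 0.25·(43, 44.75) = (-6.875, -6.1875)
(x₅, y₅) = (-6.875, -6.1875) − 0.25·(-65.375, -66.25) = (9.46875, 10.375)
∂f/∂y at (9.46875, 10.375) = 98.9375

98.9375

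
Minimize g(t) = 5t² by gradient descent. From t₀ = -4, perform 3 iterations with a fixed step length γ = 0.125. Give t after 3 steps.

g′(t) = 10t
t₁ = -4 − 0.125·(-40) = 1
t₂ = 1 − 0.125·10 = -0.25
t₃ = -0.25 − 0.125·(-2.5) = 0.0625

0.0625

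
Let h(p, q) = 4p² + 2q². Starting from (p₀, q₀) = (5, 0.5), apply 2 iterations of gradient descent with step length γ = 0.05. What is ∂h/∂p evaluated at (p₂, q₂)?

14.4

∇h = (8p, 4q)
Step 1: at (5, 0.5), ∇h = (40, 2) → (5, 0.5) − 0.05·(40, 2) = (3, 0.4)
Step 2: at (3, 0.4), ∇h = (24, 1.6) → (3, 0.4) − 0.05·(24, 1.6) = (1.8, 0.32)
∂h/∂p at (1.8, 0.32) = 14.4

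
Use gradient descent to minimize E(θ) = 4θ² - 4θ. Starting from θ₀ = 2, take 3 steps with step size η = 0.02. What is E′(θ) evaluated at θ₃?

7.112448

E′(θ) = 8θ - 4
Step 1: E′(2) = 12; θ₁ = 2 − 0.02·12 = 1.76
Step 2: E′(1.76) = 10.08; θ₂ = 1.76 − 0.02·10.08 = 1.5584
Step 3: E′(1.5584) = 8.4672; θ₃ = 1.5584 − 0.02·8.4672 = 1.389056
E′(θ) at (1.389056) = 7.112448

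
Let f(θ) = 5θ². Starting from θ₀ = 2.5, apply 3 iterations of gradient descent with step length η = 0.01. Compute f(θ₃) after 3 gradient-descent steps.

f′(θ) = 10θ
θ₁ = 2.5 − 0.01·25 = 2.25
θ₂ = 2.25 − 0.01·22.5 = 2.025
θ₃ = 2.025 − 0.01·20.25 = 1.8225
f(1.8225) = 16.60753125

16.60753125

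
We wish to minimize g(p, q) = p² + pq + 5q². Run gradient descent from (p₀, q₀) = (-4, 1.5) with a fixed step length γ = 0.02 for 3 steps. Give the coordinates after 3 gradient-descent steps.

∇g = (2p + q, p + 10q)
(p₁, q₁) = (-4, 1.5) − 0.02·(-6.5, 11) = (-3.87, 1.28)
(p₂, q₂) = (-3.87, 1.28) − 0.02·(-6.46, 8.93) = (-3.7408, 1.1014)
(p₃, q₃) = (-3.7408, 1.1014) − 0.02·(-6.3802, 7.2732) = (-3.613196, 0.955936)

(-3.613196, 0.955936)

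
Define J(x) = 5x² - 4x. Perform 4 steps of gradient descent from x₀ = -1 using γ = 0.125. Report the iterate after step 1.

0.75

J′(x) = 10x - 4
x₁ = -1 − 0.125·(-14) = 0.75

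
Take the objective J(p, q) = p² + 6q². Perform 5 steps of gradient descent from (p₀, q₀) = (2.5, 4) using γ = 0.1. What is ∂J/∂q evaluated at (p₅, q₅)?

∇J = (2p, 12q)
Step 1: at (2.5, 4), ∇J = (5, 48) → (2.5, 4) − 0.1·(5, 48) = (2, -0.8)
Step 2: at (2, -0.8), ∇J = (4, -9.6) → (2, -0.8) − 0.1·(4, -9.6) = (1.6, 0.16)
Step 3: at (1.6, 0.16), ∇J = (3.2, 1.92) → (1.6, 0.16) − 0.1·(3.2, 1.92) = (1.28, -0.032)
Step 4: at (1.28, -0.032), ∇J = (2.56, -0.384) → (1.28, -0.032) − 0.1·(2.56, -0.384) = (1.024, 0.0064)
Step 5: at (1.024, 0.0064), ∇J = (2.048, 0.0768) → (1.024, 0.0064) − 0.1·(2.048, 0.0768) = (0.8192, -0.00128)
∂J/∂q at (0.8192, -0.00128) = -0.01536

-0.01536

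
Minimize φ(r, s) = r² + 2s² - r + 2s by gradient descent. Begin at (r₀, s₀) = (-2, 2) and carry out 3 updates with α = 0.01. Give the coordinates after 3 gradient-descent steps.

∇φ = (2r - 1, 4s + 2)
(r₁, s₁) = (-2, 2) − 0.01·(-5, 10) = (-1.95, 1.9)
(r₂, s₂) = (-1.95, 1.9) − 0.01·(-4.9, 9.6) = (-1.901, 1.804)
(r₃, s₃) = (-1.901, 1.804) − 0.01·(-4.802, 9.216) = (-1.85298, 1.71184)

(-1.85298, 1.71184)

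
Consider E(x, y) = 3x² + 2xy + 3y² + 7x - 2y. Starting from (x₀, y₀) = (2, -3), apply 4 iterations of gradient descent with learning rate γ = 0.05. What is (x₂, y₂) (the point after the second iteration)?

∇E = (6x + 2y + 7, 2x + 6y - 2)
Step 1: at (2, -3), ∇E = (13, -16) → (2, -3) − 0.05·(13, -16) = (1.35, -2.2)
Step 2: at (1.35, -2.2), ∇E = (10.7, -12.5) → (1.35, -2.2) − 0.05·(10.7, -12.5) = (0.815, -1.575)

(0.815, -1.575)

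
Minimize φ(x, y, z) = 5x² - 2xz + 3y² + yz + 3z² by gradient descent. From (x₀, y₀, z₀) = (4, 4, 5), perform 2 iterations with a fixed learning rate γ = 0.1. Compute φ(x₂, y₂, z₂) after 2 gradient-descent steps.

3.7815

∇φ = (10x - 2z, 6y + z, -2x + y + 6z)
(x₁, y₁, z₁) = (4, 4, 5) − 0.1·(30, 29, 26) = (1, 1.1, 2.4)
(x₂, y₂, z₂) = (1, 1.1, 2.4) − 0.1·(5.2, 9, 13.5) = (0.48, 0.2, 1.05)
φ(0.48, 0.2, 1.05) = 3.7815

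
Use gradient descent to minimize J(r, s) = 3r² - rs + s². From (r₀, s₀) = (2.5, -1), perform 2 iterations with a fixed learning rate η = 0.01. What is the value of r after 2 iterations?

2.19005

∇J = (6r - s, -r + 2s)
(r₁, s₁) = (2.5, -1) − 0.01·(16, -4.5) = (2.34, -0.955)
(r₂, s₂) = (2.34, -0.955) − 0.01·(14.995, -4.25) = (2.19005, -0.9125)
r = 2.19005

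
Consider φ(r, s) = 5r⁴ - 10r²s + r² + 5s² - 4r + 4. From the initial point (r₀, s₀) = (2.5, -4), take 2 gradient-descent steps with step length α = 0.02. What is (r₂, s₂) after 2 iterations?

∇φ = (20r³ - 20rs + 2r - 4, -10r² + 10s)
Step 1: at (2.5, -4), ∇φ = (513.5, -102.5) → (2.5, -4) − 0.02·(513.5, -102.5) = (-7.77, -1.95)
Step 2: at (-7.77, -1.95), ∇φ = (-9704.51866, -623.229) → (-7.77, -1.95) − 0.02·(-9704.51866, -623.229) = (186.3203732, 10.51458)

(186.3203732, 10.51458)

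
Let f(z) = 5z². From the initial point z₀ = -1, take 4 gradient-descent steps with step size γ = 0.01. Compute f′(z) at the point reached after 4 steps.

f′(z) = 10z
z₁ = -1 − 0.01·(-10) = -0.9
z₂ = -0.9 − 0.01·(-9) = -0.81
z₃ = -0.81 − 0.01·(-8.1) = -0.729
z₄ = -0.729 − 0.01·(-7.29) = -0.6561
f′(z) at (-0.6561) = -6.561

-6.561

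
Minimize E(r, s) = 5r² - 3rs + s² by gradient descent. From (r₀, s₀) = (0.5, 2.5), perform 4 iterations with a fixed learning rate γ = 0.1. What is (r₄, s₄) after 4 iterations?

∇E = (10r - 3s, -3r + 2s)
Step 1: at (0.5, 2.5), ∇E = (-2.5, 3.5) → (0.5, 2.5) − 0.1·(-2.5, 3.5) = (0.75, 2.15)
Step 2: at (0.75, 2.15), ∇E = (1.05, 2.05) → (0.75, 2.15) − 0.1·(1.05, 2.05) = (0.645, 1.945)
Step 3: at (0.645, 1.945), ∇E = (0.615, 1.955) → (0.645, 1.945) − 0.1·(0.615, 1.955) = (0.5835, 1.7495)
Step 4: at (0.5835, 1.7495), ∇E = (0.5865, 1.7485) → (0.5835, 1.7495) − 0.1·(0.5865, 1.7485) = (0.52485, 1.57465)

(0.52485, 1.57465)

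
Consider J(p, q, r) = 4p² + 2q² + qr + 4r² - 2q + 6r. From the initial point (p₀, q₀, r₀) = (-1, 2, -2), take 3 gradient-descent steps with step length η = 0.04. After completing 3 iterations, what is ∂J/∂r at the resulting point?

∇J = (8p, 4q + r - 2, q + 8r + 6)
Step 1: at (-1, 2, -2), ∇J = (-8, 4, -8) → (-1, 2, -2) − 0.04·(-8, 4, -8) = (-0.68, 1.84, -1.68)
Step 2: at (-0.68, 1.84, -1.68), ∇J = (-5.44, 3.68, -5.6) → (-0.68, 1.84, -1.68) − 0.04·(-5.44, 3.68, -5.6) = (-0.4624, 1.6928, -1.456)
Step 3: at (-0.4624, 1.6928, -1.456), ∇J = (-3.6992, 3.3152, -3.9552) → (-0.4624, 1.6928, -1.456) − 0.04·(-3.6992, 3.3152, -3.9552) = (-0.314432, 1.560192, -1.297792)
∂J/∂r at (-0.314432, 1.560192, -1.297792) = -2.822144

-2.822144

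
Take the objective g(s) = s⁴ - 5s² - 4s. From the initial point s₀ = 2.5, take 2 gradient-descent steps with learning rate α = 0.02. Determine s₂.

g′(s) = 4s³ - 10s - 4
Step 1: g′(2.5) = 33.5; s₁ = 2.5 − 0.02·33.5 = 1.83
Step 2: g′(1.83) = 2.213948; s₂ = 1.83 − 0.02·2.213948 = 1.78572104

1.78572104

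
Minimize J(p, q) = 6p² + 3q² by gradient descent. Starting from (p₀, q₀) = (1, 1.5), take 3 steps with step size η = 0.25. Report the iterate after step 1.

(-2, -0.75)

∇J = (12p, 6q)
Step 1: at (1, 1.5), ∇J = (12, 9) → (1, 1.5) − 0.25·(12, 9) = (-2, -0.75)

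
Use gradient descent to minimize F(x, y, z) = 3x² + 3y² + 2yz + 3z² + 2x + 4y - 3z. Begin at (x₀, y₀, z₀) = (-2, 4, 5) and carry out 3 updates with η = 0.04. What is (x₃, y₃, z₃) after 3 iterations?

∇F = (6x + 2, 6y + 2z + 4, 2y + 6z - 3)
(x₁, y₁, z₁) = (-2, 4, 5) − 0.04·(-10, 38, 35) = (-1.6, 2.48, 3.6)
(x₂, y₂, z₂) = (-1.6, 2.48, 3.6) − 0.04·(-7.6, 26.08, 23.56) = (-1.296, 1.4368, 2.6576)
(x₃, y₃, z₃) = (-1.296, 1.4368, 2.6576) − 0.04·(-5.776, 17.936, 15.8192) = (-1.06496, 0.71936, 2.024832)

(-1.06496, 0.71936, 2.024832)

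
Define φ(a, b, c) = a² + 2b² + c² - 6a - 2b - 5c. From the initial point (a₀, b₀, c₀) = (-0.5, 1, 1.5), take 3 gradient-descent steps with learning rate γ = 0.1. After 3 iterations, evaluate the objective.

-12.253264

∇φ = (2a - 6, 4b - 2, 2c - 5)
(a₁, b₁, c₁) = (-0.5, 1, 1.5) − 0.1·(-7, 2, -2) = (0.2, 0.8, 1.7)
(a₂, b₂, c₂) = (0.2, 0.8, 1.7) − 0.1·(-5.6, 1.2, -1.6) = (0.76, 0.68, 1.86)
(a₃, b₃, c₃) = (0.76, 0.68, 1.86) − 0.1·(-4.48, 0.72, -1.28) = (1.208, 0.608, 1.988)
φ(1.208, 0.608, 1.988) = -12.253264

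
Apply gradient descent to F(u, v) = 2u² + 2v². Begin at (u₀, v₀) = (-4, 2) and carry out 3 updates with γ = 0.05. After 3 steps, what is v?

∇F = (4u, 4v)
Step 1: at (-4, 2), ∇F = (-16, 8) → (-4, 2) − 0.05·(-16, 8) = (-3.2, 1.6)
Step 2: at (-3.2, 1.6), ∇F = (-12.8, 6.4) → (-3.2, 1.6) − 0.05·(-12.8, 6.4) = (-2.56, 1.28)
Step 3: at (-2.56, 1.28), ∇F = (-10.24, 5.12) → (-2.56, 1.28) − 0.05·(-10.24, 5.12) = (-2.048, 1.024)
v = 1.024

1.024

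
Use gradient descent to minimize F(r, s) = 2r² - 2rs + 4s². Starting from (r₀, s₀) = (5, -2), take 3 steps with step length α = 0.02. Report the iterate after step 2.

∇F = (4r - 2s, -2r + 8s)
Step 1: at (5, -2), ∇F = (24, -26) → (5, -2) − 0.02·(24, -26) = (4.52, -1.48)
Step 2: at (4.52, -1.48), ∇F = (21.04, -20.88) → (4.52, -1.48) − 0.02·(21.04, -20.88) = (4.0992, -1.0624)

(4.0992, -1.0624)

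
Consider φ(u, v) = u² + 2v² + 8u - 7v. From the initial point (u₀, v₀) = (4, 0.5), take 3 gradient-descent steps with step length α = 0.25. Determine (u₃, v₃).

(-3, 1.75)

∇φ = (2u + 8, 4v - 7)
(u₁, v₁) = (4, 0.5) − 0.25·(16, -5) = (0, 1.75)
(u₂, v₂) = (0, 1.75) − 0.25·(8, 0) = (-2, 1.75)
(u₃, v₃) = (-2, 1.75) − 0.25·(4, 0) = (-3, 1.75)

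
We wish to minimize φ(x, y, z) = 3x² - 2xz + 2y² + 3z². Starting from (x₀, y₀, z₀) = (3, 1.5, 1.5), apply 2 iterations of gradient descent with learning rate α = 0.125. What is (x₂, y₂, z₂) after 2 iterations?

(0.5625, 0.375, 0.5625)

∇φ = (6x - 2z, 4y, -2x + 6z)
Step 1: at (3, 1.5, 1.5), ∇φ = (15, 6, 3) → (3, 1.5, 1.5) − 0.125·(15, 6, 3) = (1.125, 0.75, 1.125)
Step 2: at (1.125, 0.75, 1.125), ∇φ = (4.5, 3, 4.5) → (1.125, 0.75, 1.125) − 0.125·(4.5, 3, 4.5) = (0.5625, 0.375, 0.5625)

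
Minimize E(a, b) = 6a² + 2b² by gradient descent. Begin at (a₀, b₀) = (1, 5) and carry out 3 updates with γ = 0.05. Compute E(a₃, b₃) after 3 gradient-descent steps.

13.131776

∇E = (12a, 4b)
(a₁, b₁) = (1, 5) − 0.05·(12, 20) = (0.4, 4)
(a₂, b₂) = (0.4, 4) − 0.05·(4.8, 16) = (0.16, 3.2)
(a₃, b₃) = (0.16, 3.2) − 0.05·(1.92, 12.8) = (0.064, 2.56)
E(0.064, 2.56) = 13.131776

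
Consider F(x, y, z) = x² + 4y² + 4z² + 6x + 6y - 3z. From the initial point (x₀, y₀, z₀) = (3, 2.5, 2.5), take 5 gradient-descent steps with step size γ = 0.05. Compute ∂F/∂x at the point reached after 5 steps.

∇F = (2x + 6, 8y + 6, 8z - 3)
Step 1: at (3, 2.5, 2.5), ∇F = (12, 26, 17) → (3, 2.5, 2.5) − 0.05·(12, 26, 17) = (2.4, 1.2, 1.65)
Step 2: at (2.4, 1.2, 1.65), ∇F = (10.8, 15.6, 10.2) → (2.4, 1.2, 1.65) − 0.05·(10.8, 15.6, 10.2) = (1.86, 0.42, 1.14)
Step 3: at (1.86, 0.42, 1.14), ∇F = (9.72, 9.36, 6.12) → (1.86, 0.42, 1.14) − 0.05·(9.72, 9.36, 6.12) = (1.374, -0.048, 0.834)
Step 4: at (1.374, -0.048, 0.834), ∇F = (8.748, 5.616, 3.672) → (1.374, -0.048, 0.834) − 0.05·(8.748, 5.616, 3.672) = (0.9366, -0.3288, 0.6504)
Step 5: at (0.9366, -0.3288, 0.6504), ∇F = (7.8732, 3.3696, 2.2032) → (0.9366, -0.3288, 0.6504) − 0.05·(7.8732, 3.3696, 2.2032) = (0.54294, -0.49728, 0.54024)
∂F/∂x at (0.54294, -0.49728, 0.54024) = 7.08588

7.08588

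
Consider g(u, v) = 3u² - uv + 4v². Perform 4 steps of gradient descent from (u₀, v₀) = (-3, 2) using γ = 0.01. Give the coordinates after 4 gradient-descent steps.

(-2.27945151, 1.33727126)

∇g = (6u - v, -u + 8v)
(u₁, v₁) = (-3, 2) − 0.01·(-20, 19) = (-2.8, 1.81)
(u₂, v₂) = (-2.8, 1.81) − 0.01·(-18.61, 17.28) = (-2.6139, 1.6372)
(u₃, v₃) = (-2.6139, 1.6372) − 0.01·(-17.3206, 15.7115) = (-2.440694, 1.480085)
(u₄, v₄) = (-2.440694, 1.480085) − 0.01·(-16.124249, 14.281374) = (-2.27945151, 1.33727126)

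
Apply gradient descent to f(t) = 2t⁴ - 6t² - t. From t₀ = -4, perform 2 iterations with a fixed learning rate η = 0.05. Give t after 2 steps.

-2822.48125

f′(t) = 8t³ - 12t - 1
t₁ = -4 − 0.05·(-465) = 19.25
t₂ = 19.25 − 0.05·56834.625 = -2822.48125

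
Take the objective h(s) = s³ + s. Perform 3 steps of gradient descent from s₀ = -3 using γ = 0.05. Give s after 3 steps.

-15.5161974

h′(s) = 3s² + 1
Step 1: h′(-3) = 28; s₁ = -3 − 0.05·28 = -4.4
Step 2: h′(-4.4) = 59.08; s₂ = -4.4 − 0.05·59.08 = -7.354
Step 3: h′(-7.354) = 163.243948; s₃ = -7.354 − 0.05·163.243948 = -15.5161974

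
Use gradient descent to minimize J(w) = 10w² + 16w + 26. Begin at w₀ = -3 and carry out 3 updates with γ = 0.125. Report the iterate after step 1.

2.5

J′(w) = 20w + 16
w₁ = -3 − 0.125·(-44) = 2.5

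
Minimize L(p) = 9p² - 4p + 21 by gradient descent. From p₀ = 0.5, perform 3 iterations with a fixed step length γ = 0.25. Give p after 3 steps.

-11.6875

L′(p) = 18p - 4
Step 1: L′(0.5) = 5; p₁ = 0.5 − 0.25·5 = -0.75
Step 2: L′(-0.75) = -17.5; p₂ = -0.75 − 0.25·(-17.5) = 3.625
Step 3: L′(3.625) = 61.25; p₃ = 3.625 − 0.25·61.25 = -11.6875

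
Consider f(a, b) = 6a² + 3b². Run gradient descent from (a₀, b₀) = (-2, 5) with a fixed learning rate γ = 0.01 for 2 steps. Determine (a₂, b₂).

(-1.5488, 4.418)

∇f = (12a, 6b)
Step 1: at (-2, 5), ∇f = (-24, 30) → (-2, 5) − 0.01·(-24, 30) = (-1.76, 4.7)
Step 2: at (-1.76, 4.7), ∇f = (-21.12, 28.2) → (-1.76, 4.7) − 0.01·(-21.12, 28.2) = (-1.5488, 4.418)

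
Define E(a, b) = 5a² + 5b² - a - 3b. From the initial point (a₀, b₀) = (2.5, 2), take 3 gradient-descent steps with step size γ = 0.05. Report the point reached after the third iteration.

∇E = (10a - 1, 10b - 3)
Step 1: at (2.5, 2), ∇E = (24, 17) → (2.5, 2) − 0.05·(24, 17) = (1.3, 1.15)
Step 2: at (1.3, 1.15), ∇E = (12, 8.5) → (1.3, 1.15) − 0.05·(12, 8.5) = (0.7, 0.725)
Step 3: at (0.7, 0.725), ∇E = (6, 4.25) → (0.7, 0.725) − 0.05·(6, 4.25) = (0.4, 0.5125)

(0.4, 0.5125)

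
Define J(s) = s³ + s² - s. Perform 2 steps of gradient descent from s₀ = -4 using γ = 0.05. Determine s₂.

-10.615375

J′(s) = 3s² + 2s - 1
Step 1: J′(-4) = 39; s₁ = -4 − 0.05·39 = -5.95
Step 2: J′(-5.95) = 93.3075; s₂ = -5.95 − 0.05·93.3075 = -10.615375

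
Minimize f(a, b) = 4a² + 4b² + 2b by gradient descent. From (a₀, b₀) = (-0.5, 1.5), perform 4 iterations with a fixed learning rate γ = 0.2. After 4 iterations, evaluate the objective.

∇f = (8a, 8b + 2)
Step 1: at (-0.5, 1.5), ∇f = (-4, 14) → (-0.5, 1.5) − 0.2·(-4, 14) = (0.3, -1.3)
Step 2: at (0.3, -1.3), ∇f = (2.4, -8.4) → (0.3, -1.3) − 0.2·(2.4, -8.4) = (-0.18, 0.38)
Step 3: at (-0.18, 0.38), ∇f = (-1.44, 5.04) → (-0.18, 0.38) − 0.2·(-1.44, 5.04) = (0.108, -0.628)
Step 4: at (0.108, -0.628), ∇f = (0.864, -3.024) → (0.108, -0.628) − 0.2·(0.864, -3.024) = (-0.0648, -0.0232)
f(-0.0648, -0.0232) = -0.02745088

-0.02745088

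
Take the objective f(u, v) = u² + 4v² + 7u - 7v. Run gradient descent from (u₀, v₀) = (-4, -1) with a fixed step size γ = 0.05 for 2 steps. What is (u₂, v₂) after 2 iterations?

(-3.905, 0.2)

∇f = (2u + 7, 8v - 7)
(u₁, v₁) = (-4, -1) − 0.05·(-1, -15) = (-3.95, -0.25)
(u₂, v₂) = (-3.95, -0.25) − 0.05·(-0.9, -9) = (-3.905, 0.2)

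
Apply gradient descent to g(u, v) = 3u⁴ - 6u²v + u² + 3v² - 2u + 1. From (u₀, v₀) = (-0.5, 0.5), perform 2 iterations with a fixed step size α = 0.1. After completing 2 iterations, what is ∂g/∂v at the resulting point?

1.096093185

∇g = (12u³ - 12uv + 2u - 2, -6u² + 6v)
Step 1: at (-0.5, 0.5), ∇g = (-1.5, 1.5) → (-0.5, 0.5) − 0.1·(-1.5, 1.5) = (-0.35, 0.35)
Step 2: at (-0.35, 0.35), ∇g = (-1.7445, 1.365) → (-0.35, 0.35) − 0.1·(-1.7445, 1.365) = (-0.17555, 0.2135)
∂g/∂v at (-0.17555, 0.2135) = 1.096093185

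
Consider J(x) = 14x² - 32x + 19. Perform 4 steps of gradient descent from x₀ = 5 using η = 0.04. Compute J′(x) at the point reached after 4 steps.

0.02239488

J′(x) = 28x - 32
Step 1: J′(5) = 108; x₁ = 5 − 0.04·108 = 0.68
Step 2: J′(0.68) = -12.96; x₂ = 0.68 − 0.04·(-12.96) = 1.1984
Step 3: J′(1.1984) = 1.5552; x₃ = 1.1984 − 0.04·1.5552 = 1.136192
Step 4: J′(1.136192) = -0.186624; x₄ = 1.136192 − 0.04·(-0.186624) = 1.14365696
J′(x) at (1.14365696) = 0.02239488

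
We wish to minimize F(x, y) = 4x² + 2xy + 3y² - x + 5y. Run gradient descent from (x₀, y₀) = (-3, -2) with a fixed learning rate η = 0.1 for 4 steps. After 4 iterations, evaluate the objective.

-2.5577824

∇F = (8x + 2y - 1, 2x + 6y + 5)
(x₁, y₁) = (-3, -2) − 0.1·(-29, -13) = (-0.1, -0.7)
(x₂, y₂) = (-0.1, -0.7) − 0.1·(-3.2, 0.6) = (0.22, -0.76)
(x₃, y₃) = (0.22, -0.76) − 0.1·(-0.76, 0.88) = (0.296, -0.848)
(x₄, y₄) = (0.296, -0.848) − 0.1·(-0.328, 0.504) = (0.3288, -0.8984)
F(0.3288, -0.8984) = -2.5577824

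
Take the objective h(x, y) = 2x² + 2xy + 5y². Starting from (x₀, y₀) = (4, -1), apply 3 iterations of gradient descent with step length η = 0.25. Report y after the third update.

-0.875

∇h = (4x + 2y, 2x + 10y)
Step 1: at (4, -1), ∇h = (14, -2) → (4, -1) − 0.25·(14, -2) = (0.5, -0.5)
Step 2: at (0.5, -0.5), ∇h = (1, -4) → (0.5, -0.5) − 0.25·(1, -4) = (0.25, 0.5)
Step 3: at (0.25, 0.5), ∇h = (2, 5.5) → (0.25, 0.5) − 0.25·(2, 5.5) = (-0.25, -0.875)
y = -0.875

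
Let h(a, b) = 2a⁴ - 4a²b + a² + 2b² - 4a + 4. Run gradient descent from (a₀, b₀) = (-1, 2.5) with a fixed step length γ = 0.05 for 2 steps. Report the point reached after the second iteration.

∇h = (8a³ - 8ab + 2a - 4, -4a² + 4b)
(a₁, b₁) = (-1, 2.5) − 0.05·(6, 6) = (-1.3, 2.2)
(a₂, b₂) = (-1.3, 2.2) − 0.05·(-1.296, 2.04) = (-1.2352, 2.098)

(-1.2352, 2.098)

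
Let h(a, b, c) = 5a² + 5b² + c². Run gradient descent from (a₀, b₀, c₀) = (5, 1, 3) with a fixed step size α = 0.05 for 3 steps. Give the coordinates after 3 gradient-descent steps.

∇h = (10a, 10b, 2c)
(a₁, b₁, c₁) = (5, 1, 3) − 0.05·(50, 10, 6) = (2.5, 0.5, 2.7)
(a₂, b₂, c₂) = (2.5, 0.5, 2.7) − 0.05·(25, 5, 5.4) = (1.25, 0.25, 2.43)
(a₃, b₃, c₃) = (1.25, 0.25, 2.43) − 0.05·(12.5, 2.5, 4.86) = (0.625, 0.125, 2.187)

(0.625, 0.125, 2.187)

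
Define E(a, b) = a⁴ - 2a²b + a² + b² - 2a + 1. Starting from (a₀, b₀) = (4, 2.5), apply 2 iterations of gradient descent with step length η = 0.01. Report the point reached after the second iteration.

∇E = (4a³ - 4ab + 2a - 2, -2a² + 2b)
Step 1: at (4, 2.5), ∇E = (222, -27) → (4, 2.5) − 0.01·(222, -27) = (1.78, 2.77)
Step 2: at (1.78, 2.77), ∇E = (4.396608, -0.7968) → (1.78, 2.77) − 0.01·(4.396608, -0.7968) = (1.73603392, 2.777968)

(1.73603392, 2.777968)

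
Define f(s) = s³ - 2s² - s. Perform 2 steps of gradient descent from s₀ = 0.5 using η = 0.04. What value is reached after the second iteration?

0.682628

f′(s) = 3s² - 4s - 1
s₁ = 0.5 − 0.04·(-2.25) = 0.59
s₂ = 0.59 − 0.04·(-2.3157) = 0.682628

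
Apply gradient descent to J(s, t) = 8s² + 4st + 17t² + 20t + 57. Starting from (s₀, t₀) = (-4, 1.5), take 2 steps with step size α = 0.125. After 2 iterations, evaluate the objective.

3323.3291015625

∇J = (16s + 4t, 4s + 34t + 20)
(s₁, t₁) = (-4, 1.5) − 0.125·(-58, 55) = (3.25, -5.375)
(s₂, t₂) = (3.25, -5.375) − 0.125·(30.5, -149.75) = (-0.5625, 13.34375)
J(-0.5625, 13.34375) = 3323.3291015625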